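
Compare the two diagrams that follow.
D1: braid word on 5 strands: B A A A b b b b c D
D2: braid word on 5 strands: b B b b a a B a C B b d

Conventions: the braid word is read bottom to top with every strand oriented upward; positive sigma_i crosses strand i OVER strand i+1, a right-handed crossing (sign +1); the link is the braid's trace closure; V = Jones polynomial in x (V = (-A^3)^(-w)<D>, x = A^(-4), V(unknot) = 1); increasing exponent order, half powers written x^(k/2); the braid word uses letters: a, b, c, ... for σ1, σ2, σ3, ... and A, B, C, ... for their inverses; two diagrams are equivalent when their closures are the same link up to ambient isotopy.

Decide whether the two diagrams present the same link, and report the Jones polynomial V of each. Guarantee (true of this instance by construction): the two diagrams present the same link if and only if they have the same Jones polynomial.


equivalent: no
V(D1) = -x^-3 + x^-2 - x^-1 + 3 - x + x^2 - x^3  (w 0, c 10, <D> = -A^-12 + A^-8 - A^-4 + 3 - A^4 + A^8 - A^12)
V(D2) = x - x^2 + 2x^3 - x^4 + x^5 - x^6  [12 crossings, <D> = -A^-12 + A^-8 - A^-4 + 2 - A^4 + A^8, w = +4]
key observation: 2 values of V(x) split the 2 diagrams


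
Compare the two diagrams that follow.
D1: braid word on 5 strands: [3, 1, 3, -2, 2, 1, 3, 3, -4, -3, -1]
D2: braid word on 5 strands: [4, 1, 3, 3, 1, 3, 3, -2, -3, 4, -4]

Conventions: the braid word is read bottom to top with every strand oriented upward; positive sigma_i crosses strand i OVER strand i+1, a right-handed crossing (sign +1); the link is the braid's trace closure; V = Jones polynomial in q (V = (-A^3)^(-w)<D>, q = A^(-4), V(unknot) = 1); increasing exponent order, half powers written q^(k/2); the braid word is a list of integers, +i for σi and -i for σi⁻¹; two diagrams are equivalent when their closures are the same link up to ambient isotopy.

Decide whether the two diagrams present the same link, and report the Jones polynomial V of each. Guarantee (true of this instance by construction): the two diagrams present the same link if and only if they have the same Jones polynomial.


equivalent: no
D1 (bracket -A^-9 + A^-1 + A^3 + A^7; 11 crossings at w = +3): V = -q^(1/2) - q^(3/2) - q^(5/2) + q^(9/2)
D2 (bracket -A^-11 + A^-7 - A^-3 + 2A + A^9; 11 crossings at w = +5): V = -q^(3/2) - 2q^(7/2) + q^(9/2) - q^(11/2) + q^(13/2)
key observation: 2 classes among 2 diagrams; unequal V(q) rules out equality


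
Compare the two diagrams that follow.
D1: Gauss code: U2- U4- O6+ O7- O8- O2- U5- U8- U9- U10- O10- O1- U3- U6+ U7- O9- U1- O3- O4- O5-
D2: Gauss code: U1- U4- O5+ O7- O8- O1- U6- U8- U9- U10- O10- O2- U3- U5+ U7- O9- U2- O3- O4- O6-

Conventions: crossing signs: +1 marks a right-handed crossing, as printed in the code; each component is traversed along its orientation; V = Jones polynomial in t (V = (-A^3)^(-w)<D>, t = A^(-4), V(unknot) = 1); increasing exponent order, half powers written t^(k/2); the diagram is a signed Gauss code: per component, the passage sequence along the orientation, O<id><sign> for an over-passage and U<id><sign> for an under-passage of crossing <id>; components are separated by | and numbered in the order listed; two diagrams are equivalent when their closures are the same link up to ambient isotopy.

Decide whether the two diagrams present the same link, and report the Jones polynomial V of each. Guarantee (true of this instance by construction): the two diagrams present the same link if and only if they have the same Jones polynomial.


equivalent: yes
D1 (bracket A^-16 + 2A^-8 - 2A^-4 + 1 - 2A^4 + A^8; 10 crossings at w = -8): V = t^-8 - 2t^-7 + t^-6 - 2t^-5 + 2t^-4 + t^-2
D2 (bracket A^-16 + 2A^-8 - 2A^-4 + 1 - 2A^4 + A^8; 10 crossings at w = -8): V = t^-8 - 2t^-7 + t^-6 - 2t^-5 + 2t^-4 + t^-2
key observation: all 2 diagrams share one V(t), hence one class


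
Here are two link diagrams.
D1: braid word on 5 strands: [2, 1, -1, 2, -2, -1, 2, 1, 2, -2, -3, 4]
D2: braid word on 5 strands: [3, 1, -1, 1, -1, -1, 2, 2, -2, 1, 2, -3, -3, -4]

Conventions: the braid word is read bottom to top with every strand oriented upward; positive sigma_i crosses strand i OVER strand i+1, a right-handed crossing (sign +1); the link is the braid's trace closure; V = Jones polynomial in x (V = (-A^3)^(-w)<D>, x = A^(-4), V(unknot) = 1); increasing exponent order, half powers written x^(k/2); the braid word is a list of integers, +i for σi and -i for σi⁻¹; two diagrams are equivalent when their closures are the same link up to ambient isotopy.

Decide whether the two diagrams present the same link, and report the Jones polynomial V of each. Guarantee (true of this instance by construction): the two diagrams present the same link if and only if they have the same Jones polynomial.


equivalent: yes
V(D1) = 1  (w +2, c 12, <D> = A^6)
D2 (bracket 1; 14 crossings at w = 0): V = 1
why: one V(x) for all 2 diagrams — one class (guaranteed)


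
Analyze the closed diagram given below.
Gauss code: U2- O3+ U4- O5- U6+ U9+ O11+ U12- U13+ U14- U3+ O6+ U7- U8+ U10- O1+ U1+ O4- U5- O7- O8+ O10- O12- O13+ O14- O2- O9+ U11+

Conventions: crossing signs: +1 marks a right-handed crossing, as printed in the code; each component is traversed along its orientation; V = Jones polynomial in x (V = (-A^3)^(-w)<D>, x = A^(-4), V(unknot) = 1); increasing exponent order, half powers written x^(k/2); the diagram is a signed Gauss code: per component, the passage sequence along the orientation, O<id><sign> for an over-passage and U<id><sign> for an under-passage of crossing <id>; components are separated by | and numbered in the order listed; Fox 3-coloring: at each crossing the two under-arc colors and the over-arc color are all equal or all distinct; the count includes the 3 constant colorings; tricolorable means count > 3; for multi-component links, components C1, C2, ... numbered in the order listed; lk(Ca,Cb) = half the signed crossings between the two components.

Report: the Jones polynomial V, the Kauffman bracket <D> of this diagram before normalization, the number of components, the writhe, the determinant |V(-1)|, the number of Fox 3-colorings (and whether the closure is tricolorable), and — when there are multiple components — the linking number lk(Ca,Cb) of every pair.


Jones polynomial: V(x) = -x^-3 + 2x^-2 - 2x^-1 + 3 - 2x + 2x^2 - x^3
<D> = -A^-12 + 2A^-8 - 2A^-4 + 3 - 2A^4 + 2A^8 - A^12; writhe 0
components 1, writhe 0 (14 crossings)
3-colorings: 3 of 3^14, det 13 — not tricolorable
note: w = 0 (over 14 crossings) is diagram-only; (-A^3)^(0) removes it from V


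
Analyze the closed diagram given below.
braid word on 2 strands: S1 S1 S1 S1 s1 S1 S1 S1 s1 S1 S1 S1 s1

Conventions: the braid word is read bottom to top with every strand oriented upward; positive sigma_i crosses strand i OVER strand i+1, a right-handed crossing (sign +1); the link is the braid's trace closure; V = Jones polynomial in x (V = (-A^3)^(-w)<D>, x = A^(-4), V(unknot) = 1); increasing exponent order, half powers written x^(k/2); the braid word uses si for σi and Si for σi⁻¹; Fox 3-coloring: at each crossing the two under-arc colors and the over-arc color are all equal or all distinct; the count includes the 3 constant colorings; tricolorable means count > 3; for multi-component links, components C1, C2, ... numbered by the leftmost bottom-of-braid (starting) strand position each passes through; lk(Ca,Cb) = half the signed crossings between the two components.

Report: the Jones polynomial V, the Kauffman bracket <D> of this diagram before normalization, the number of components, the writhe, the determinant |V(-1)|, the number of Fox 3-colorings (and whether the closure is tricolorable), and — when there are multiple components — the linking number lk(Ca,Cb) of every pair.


V(x) = -x^-10 + x^-9 - x^-8 + x^-7 - x^-6 + x^-5 + x^-3
bracket: -A^-9 - A^-1 + A^3 - A^7 + A^11 - A^15 + A^19, w = -7
1 component, writhe -7, over 13 crossings
det 7, colorings 3 of 3^13 — not tricolorable
observation: det 7 = |V(-1)|; not divisible by 3, so not tricolorable


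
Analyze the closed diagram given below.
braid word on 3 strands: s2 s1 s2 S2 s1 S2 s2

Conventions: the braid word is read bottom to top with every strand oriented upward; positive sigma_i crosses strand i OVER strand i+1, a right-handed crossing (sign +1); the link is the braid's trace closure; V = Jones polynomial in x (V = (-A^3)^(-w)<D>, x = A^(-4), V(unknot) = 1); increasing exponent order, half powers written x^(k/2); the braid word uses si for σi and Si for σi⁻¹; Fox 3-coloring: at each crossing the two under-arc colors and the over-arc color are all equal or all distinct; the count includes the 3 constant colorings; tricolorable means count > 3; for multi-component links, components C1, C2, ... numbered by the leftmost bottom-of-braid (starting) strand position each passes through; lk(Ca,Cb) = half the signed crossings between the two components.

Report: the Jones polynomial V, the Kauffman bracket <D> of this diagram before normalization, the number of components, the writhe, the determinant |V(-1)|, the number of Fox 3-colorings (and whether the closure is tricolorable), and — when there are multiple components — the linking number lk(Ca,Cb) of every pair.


V(x) = -x^(1/2) - x^(5/2)
bracket: A^-1 + A^7, w = +3
2 components, writhe +3, over 7 crossings
lk(C1,C2) = +1
det 2, colorings 3 of 3^7 — not tricolorable
observation: the word shrinks to σ2 σ1 σ1 after cancelling


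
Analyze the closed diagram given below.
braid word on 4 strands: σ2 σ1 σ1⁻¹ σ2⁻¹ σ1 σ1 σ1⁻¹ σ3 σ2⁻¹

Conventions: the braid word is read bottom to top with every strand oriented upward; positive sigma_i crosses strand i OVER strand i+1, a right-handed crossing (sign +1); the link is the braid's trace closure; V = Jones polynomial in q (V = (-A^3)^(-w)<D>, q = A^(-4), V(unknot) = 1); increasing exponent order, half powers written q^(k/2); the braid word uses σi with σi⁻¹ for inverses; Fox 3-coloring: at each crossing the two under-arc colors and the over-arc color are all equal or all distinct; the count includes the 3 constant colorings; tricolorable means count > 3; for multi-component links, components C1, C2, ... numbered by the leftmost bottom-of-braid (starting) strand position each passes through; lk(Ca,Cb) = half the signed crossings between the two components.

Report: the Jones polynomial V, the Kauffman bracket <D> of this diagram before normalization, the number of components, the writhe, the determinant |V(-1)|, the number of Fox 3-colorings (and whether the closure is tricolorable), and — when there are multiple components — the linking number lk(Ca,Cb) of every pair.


V(q) = 1
bracket: -A^3, w = +1
1 component, writhe +1, over 9 crossings
det 1, colorings 3 of 3^9 — not tricolorable
observation: w = +1 (over 9 crossings) is diagram-only; (-A^3)^(-1) removes it from V


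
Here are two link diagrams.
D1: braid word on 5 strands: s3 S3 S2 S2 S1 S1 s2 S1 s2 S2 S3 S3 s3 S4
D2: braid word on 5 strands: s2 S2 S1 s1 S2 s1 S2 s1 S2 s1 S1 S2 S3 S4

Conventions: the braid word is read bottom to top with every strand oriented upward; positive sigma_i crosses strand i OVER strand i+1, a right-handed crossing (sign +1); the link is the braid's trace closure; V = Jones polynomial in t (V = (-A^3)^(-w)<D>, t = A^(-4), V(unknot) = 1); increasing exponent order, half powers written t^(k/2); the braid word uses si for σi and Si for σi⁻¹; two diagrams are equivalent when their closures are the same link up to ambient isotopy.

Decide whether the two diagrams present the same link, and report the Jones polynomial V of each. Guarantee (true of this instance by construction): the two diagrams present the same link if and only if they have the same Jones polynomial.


same link: no
V(D1) = -t^-6 + t^-5 - t^-4 + 2t^-3 - t^-2 + t^-1  [14 crossings, <D> = A^-14 - A^-10 + 2A^-6 - A^-2 + A^2 - A^6, w = -6]
V(D2) = t^-5 - 2t^-4 + 2t^-3 - 2t^-2 + 2t^-1 - 1 + t  [14 crossings, <D> = A^-16 - A^-12 + 2A^-8 - 2A^-4 + 2 - 2A^4 + A^8, w = -4]
insight: V(t) takes 2 values over 2 diagrams, fixing the grouping


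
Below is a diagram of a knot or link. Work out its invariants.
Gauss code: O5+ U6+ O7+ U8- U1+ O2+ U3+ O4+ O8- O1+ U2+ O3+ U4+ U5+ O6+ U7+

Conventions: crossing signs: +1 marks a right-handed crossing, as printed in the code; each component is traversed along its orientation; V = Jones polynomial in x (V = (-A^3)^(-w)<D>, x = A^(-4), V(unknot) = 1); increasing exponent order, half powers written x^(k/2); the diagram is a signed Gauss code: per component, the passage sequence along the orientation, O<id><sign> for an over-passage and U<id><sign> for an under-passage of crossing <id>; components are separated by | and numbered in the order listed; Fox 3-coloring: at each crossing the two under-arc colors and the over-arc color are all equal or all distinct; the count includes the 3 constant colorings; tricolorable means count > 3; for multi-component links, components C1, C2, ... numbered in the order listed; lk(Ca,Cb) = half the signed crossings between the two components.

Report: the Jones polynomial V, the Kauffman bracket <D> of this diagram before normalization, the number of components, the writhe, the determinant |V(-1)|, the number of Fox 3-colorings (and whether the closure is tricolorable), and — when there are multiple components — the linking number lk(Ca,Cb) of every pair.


V(x) = x^2 + 2x^4 - 2x^5 + x^6 - 2x^7 + x^8
bracket: A^-14 - 2A^-10 + A^-6 - 2A^-2 + 2A^2 + A^10, w = +6
1 component, writhe +6, over 8 crossings
det 9, colorings 27 of 3^8 — tricolorable
observation: w = +6 (over 8 crossings) is diagram-only; (-A^3)^(-6) removes it from V


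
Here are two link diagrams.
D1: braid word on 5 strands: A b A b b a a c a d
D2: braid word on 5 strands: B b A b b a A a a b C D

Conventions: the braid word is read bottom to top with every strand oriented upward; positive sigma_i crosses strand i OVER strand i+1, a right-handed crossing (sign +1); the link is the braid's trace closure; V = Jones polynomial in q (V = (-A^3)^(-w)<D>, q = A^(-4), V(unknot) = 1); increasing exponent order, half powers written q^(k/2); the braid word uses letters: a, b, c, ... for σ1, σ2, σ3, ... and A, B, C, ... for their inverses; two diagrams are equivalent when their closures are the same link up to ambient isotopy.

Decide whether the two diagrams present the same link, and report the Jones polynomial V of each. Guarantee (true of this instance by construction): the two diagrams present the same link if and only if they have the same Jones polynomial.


equivalent: yes
D1 (bracket -A^-6 + A^-2 - A^2 + 2A^6 - A^10 + A^14; 10 crossings at w = +6): V = q - q^2 + 2q^3 - q^4 + q^5 - q^6
V(D2) = q - q^2 + 2q^3 - q^4 + q^5 - q^6  [12 crossings, <D> = -A^-18 + A^-14 - A^-10 + 2A^-6 - A^-2 + A^2, w = +2]
observation: Markov moves rewrite D1 (10 crossings) into D2 (12)


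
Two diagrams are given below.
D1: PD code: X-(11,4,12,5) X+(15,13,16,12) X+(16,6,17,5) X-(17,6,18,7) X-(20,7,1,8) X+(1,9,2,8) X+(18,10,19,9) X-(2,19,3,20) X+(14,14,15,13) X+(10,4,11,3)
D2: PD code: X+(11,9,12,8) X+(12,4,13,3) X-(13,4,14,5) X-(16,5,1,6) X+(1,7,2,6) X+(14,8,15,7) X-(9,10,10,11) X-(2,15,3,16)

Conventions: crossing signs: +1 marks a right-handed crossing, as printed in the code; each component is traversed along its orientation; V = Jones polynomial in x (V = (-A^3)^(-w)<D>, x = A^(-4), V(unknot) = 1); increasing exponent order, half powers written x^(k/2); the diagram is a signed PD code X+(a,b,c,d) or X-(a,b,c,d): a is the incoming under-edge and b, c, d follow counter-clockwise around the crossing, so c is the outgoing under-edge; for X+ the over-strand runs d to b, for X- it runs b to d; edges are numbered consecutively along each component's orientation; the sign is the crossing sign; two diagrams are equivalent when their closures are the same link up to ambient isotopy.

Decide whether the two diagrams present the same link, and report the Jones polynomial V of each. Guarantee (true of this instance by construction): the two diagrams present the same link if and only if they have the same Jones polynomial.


equivalent: yes
D1 (bracket A^6; 10 crossings at w = +2): V = 1
V(D2) = 1  [8 crossings, <D> = 1, w = 0]
observation: one V(x) for all 2 diagrams — one class (guaranteed)


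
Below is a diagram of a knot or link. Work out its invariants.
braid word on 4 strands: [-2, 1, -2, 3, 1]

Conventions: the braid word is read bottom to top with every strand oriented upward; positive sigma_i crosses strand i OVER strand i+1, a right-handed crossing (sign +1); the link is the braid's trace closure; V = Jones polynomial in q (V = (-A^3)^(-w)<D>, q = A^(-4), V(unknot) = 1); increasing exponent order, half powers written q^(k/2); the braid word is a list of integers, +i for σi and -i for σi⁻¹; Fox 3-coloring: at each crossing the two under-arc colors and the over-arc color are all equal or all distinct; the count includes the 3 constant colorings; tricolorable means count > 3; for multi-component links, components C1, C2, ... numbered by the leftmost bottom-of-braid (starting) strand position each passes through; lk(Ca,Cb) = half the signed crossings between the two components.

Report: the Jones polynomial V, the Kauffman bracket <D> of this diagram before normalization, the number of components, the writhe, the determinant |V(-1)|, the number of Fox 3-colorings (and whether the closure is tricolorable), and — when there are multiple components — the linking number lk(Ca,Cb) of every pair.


V(q) = q^-2 - q^-1 + 1 - q + q^2
bracket: -A^-5 + A^-1 - A^3 + A^7 - A^11, w = +1
1 component, writhe +1, over 5 crossings
det 5, colorings 3 of 3^5 — not tricolorable
observation: det 5 = |V(-1)|; not divisible by 3, so not tricolorable


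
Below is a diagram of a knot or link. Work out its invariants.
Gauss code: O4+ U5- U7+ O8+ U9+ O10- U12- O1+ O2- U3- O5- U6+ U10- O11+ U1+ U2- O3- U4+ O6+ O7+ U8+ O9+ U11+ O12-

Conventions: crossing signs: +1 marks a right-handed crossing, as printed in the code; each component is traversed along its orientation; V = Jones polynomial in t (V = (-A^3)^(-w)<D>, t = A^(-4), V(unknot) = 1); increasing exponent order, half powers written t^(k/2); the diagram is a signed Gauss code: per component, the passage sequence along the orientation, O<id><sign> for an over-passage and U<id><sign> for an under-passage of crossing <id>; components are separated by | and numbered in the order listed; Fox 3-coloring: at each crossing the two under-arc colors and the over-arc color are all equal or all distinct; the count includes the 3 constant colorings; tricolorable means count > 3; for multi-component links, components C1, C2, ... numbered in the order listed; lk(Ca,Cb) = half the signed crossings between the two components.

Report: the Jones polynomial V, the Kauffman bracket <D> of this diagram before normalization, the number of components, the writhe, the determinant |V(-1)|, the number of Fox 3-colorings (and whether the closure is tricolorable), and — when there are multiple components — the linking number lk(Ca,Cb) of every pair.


V(t) = -t^-2 + 2t^-1 - 3 + 5t - 4t^2 + 5t^3 - 4t^4 + 2t^5 - t^6
bracket: -A^-18 + 2A^-14 - 4A^-10 + 5A^-6 - 4A^-2 + 5A^2 - 3A^6 + 2A^10 - A^14, w = +2
1 component, writhe +2, over 12 crossings
det 27, colorings 9 of 3^12 — tricolorable
observation: det 27 = |V(-1)|; divisible by 3, so tricolorable


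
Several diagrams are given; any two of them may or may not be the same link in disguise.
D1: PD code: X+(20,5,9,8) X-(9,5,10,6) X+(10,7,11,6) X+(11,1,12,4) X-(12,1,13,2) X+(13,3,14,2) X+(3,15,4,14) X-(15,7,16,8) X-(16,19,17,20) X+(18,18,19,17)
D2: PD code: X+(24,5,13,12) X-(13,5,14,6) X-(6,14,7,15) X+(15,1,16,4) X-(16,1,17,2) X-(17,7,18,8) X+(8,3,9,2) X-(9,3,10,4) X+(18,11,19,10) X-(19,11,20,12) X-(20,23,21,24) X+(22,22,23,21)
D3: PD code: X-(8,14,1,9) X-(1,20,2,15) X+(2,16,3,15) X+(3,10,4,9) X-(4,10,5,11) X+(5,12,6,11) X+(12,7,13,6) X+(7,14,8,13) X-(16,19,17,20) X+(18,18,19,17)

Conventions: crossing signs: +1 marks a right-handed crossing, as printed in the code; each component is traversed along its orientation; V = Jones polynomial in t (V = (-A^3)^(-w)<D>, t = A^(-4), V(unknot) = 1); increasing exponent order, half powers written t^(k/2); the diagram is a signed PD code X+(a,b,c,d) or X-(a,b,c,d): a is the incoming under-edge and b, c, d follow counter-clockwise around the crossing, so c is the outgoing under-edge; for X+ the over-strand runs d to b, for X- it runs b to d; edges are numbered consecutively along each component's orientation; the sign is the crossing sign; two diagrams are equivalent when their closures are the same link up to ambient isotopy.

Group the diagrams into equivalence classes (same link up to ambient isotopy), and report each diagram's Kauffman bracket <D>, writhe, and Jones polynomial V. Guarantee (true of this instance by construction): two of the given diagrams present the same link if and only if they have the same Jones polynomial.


classes: {D1, D3} | {D2}
V(D1) = 1 + t + t^2 + t^3  [10 crossings, <D> = A^-6 + A^-2 + A^2 + A^6, w = +2]
V(D2) = t^-3 + t^-2 + t^-1 + 1  [12 crossings, <D> = A^-6 + A^-2 + A^2 + A^6, w = -2]
V(D3) = 1 + t + t^2 + t^3  [10 crossings, <D> = A^-6 + A^-2 + A^2 + A^6, w = +2]
note: 2 values of V(t) split the 3 diagrams


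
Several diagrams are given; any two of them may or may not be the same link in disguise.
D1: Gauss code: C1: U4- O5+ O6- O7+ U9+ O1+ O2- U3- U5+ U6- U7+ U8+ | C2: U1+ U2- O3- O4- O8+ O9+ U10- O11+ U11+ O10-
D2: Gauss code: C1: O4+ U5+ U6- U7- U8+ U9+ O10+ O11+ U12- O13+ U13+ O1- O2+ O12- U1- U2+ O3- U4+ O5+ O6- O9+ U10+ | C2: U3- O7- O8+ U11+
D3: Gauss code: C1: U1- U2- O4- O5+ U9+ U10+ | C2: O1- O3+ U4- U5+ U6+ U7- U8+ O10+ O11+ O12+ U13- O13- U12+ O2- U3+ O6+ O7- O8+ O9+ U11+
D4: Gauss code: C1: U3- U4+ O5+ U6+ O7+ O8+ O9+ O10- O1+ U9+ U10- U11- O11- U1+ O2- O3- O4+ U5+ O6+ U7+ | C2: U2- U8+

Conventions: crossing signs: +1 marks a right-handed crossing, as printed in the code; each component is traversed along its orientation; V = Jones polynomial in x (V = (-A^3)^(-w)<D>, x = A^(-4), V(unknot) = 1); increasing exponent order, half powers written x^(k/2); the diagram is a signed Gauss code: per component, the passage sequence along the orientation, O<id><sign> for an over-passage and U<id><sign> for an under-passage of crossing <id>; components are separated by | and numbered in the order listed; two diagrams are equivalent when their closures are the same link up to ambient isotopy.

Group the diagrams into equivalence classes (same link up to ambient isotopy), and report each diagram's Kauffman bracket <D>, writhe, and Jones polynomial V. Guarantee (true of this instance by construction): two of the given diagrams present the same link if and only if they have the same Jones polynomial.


grouping into links: {D1} | {D2, D3, D4}
V(D1) = -x^(-1/2) - x^(1/2)  (w +1, c 11, <D> = A + A^5)
V(D2) = -x^(1/2) - x^(3/2) - x^(5/2) + x^(9/2)  (w +3, c 13, <D> = -A^-9 + A^-1 + A^3 + A^7)
D3 (bracket -A^-9 + A^-1 + A^3 + A^7; 13 crossings at w = +3): V = -x^(1/2) - x^(3/2) - x^(5/2) + x^(9/2)
V(D4) = -x^(1/2) - x^(3/2) - x^(5/2) + x^(9/2)  [11 crossings, <D> = -A^-9 + A^-1 + A^3 + A^7, w = +3]
why: 2 values of V(x) split the 4 diagrams


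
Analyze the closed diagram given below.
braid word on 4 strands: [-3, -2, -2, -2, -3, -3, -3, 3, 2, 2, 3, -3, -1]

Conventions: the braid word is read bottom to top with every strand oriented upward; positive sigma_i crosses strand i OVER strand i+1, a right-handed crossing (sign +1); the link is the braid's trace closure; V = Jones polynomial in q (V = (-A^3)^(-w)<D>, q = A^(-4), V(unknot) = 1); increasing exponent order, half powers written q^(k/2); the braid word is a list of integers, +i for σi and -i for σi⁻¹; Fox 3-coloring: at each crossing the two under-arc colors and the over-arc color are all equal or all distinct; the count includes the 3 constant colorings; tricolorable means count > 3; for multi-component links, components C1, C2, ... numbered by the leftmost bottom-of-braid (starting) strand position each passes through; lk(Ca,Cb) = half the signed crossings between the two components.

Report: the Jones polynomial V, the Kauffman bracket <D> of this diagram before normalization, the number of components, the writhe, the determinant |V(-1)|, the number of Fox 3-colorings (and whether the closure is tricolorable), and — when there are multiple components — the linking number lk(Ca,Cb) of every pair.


V(q) = q^-7 - 2q^-6 + 2q^-5 - 3q^-4 + 3q^-3 - 2q^-2 + 2q^-1
bracket: -2A^-11 + 2A^-7 - 3A^-3 + 3A - 2A^5 + 2A^9 - A^13, w = -5
1 component, writhe -5, over 13 crossings
det 15, colorings 9 of 3^13 — tricolorable
observation: the span of V is 6, forcing >= 6 crossings in any diagram


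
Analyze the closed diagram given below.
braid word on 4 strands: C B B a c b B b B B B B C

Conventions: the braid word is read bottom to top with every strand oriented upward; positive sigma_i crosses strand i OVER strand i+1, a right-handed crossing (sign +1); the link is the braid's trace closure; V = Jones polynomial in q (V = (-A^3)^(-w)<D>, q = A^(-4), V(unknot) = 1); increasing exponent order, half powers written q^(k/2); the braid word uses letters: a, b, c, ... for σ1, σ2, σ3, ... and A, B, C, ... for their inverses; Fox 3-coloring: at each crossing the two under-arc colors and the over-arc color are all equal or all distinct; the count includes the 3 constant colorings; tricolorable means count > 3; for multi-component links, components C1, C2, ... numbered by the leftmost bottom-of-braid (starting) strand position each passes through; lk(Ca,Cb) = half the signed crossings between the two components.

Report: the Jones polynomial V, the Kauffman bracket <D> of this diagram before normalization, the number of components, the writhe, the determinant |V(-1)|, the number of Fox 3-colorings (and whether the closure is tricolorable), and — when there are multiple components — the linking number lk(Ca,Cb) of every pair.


V(q) = -q^-9 + 2q^-8 - 3q^-7 + 3q^-6 - 3q^-5 + 3q^-4 - q^-3 + q^-2
bracket: -A^-7 + A^-3 - 3A + 3A^5 - 3A^9 + 3A^13 - 2A^17 + A^21, w = -5
1 component, writhe -5, over 13 crossings
det 17, colorings 3 of 3^13 — not tricolorable
observation: det 17 = |V(-1)|; not divisible by 3, so not tricolorable


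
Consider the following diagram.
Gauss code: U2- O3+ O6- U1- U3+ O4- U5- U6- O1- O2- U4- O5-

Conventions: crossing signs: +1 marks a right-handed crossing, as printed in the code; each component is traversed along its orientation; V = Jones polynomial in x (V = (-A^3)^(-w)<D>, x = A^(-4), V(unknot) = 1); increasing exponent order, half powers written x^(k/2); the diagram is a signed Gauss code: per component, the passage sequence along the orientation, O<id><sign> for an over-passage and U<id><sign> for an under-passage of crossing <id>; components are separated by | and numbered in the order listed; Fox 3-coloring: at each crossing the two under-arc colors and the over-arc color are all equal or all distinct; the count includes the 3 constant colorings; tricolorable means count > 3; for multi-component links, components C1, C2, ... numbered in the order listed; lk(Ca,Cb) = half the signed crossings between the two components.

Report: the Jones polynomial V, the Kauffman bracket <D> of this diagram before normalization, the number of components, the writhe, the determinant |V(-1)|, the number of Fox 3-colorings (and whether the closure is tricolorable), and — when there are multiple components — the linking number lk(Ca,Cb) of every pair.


V = -x^-6 + x^-5 - x^-4 + 2x^-3 - x^-2 + x^-1
<D> = A^-8 - A^-4 + 2 - A^4 + A^8 - A^12 (w = -4)
1 component over 6 crossings, w = -4
3 Fox colorings among 3^6, |V(-1)| = 7: not tricolorable
why: w = -4 (over 6 crossings) is diagram-only; (-A^3)^(4) removes it from V


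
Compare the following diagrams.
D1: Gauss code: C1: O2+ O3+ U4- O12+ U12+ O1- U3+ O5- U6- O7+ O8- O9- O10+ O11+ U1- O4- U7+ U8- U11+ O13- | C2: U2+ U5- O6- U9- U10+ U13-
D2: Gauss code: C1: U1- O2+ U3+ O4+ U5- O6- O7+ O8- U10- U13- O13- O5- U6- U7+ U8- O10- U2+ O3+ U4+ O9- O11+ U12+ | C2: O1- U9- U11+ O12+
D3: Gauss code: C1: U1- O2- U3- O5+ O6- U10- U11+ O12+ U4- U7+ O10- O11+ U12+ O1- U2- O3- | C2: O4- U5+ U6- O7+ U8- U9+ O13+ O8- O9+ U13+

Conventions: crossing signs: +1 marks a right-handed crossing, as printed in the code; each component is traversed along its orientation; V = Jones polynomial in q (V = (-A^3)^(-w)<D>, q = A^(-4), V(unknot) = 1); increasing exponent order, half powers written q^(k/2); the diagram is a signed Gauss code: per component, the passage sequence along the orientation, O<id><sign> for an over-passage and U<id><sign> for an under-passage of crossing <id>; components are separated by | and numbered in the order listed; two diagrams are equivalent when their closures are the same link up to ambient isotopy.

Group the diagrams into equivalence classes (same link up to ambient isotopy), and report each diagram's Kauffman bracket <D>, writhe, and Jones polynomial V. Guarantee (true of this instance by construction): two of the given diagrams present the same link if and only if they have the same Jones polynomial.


grouping into links: {D1} | {D2} | {D3}
V(D1) = -q^(-9/2) + q^(-7/2) - 2q^(-5/2) + 2q^(-3/2) - 2q^(-1/2) + q^(1/2) - q^(3/2)  (w -1, c 13, <D> = A^-9 - A^-5 + 2A^-1 - 2A^3 + 2A^7 - A^11 + A^15)
V(D2) = q^(-7/2) - 2q^(-1/2) - 2q^(1/2) + q^(7/2)  (w -1, c 13, <D> = -A^-17 + 2A^-5 + 2A^-1 - A^11)
V(D3) = q^(-9/2) - q^(-5/2) - q^(-3/2) - q^(-1/2)  (w -1, c 13, <D> = A^-1 + A^3 + A^7 - A^15)
key observation: V(q) takes 3 values over 3 diagrams, fixing the grouping


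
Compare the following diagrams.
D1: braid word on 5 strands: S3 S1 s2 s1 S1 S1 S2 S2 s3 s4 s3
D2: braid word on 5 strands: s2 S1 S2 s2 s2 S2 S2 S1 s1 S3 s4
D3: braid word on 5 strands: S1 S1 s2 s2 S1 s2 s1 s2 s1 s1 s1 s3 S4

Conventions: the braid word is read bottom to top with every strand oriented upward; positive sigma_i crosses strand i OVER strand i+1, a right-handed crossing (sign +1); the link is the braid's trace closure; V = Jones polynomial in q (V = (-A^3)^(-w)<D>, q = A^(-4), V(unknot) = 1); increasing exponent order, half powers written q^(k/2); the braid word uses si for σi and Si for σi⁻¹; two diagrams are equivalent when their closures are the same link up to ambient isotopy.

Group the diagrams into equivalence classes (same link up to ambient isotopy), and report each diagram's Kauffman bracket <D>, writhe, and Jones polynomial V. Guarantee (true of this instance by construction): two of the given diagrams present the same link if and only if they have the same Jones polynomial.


classes: {D1} | {D2} | {D3}
V(D1) = -q^(-9/2) - q^(-5/2) + q^(-3/2) - q^(-1/2)  [11 crossings, <D> = A^-1 - A^3 + A^7 + A^15, w = -1]
D2 (bracket A^-5 + A^-1; 11 crossings at w = -1): V = -q^(-1/2) - q^(1/2)
V(D3) = -q^(3/2) - 2q^(7/2) + q^(9/2) - q^(11/2) + q^(13/2)  [13 crossings, <D> = -A^-11 + A^-7 - A^-3 + 2A + A^9, w = +5]
note: 3 classes among 3 diagrams; unequal V(q) rules out equality


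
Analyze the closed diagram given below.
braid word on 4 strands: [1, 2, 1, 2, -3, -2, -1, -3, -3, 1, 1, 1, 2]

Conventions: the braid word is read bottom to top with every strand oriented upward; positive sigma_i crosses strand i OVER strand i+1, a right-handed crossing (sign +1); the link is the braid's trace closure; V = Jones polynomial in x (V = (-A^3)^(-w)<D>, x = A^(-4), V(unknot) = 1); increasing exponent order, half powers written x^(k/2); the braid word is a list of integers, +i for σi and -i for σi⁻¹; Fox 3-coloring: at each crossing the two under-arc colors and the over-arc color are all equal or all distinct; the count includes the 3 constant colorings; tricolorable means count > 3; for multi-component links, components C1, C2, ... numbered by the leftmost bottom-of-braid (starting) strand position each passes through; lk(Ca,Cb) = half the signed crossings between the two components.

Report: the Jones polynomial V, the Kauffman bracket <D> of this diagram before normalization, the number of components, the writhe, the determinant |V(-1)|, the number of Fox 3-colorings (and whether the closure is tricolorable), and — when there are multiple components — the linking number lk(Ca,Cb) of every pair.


V(x) = x - x^2 + 2x^3 - x^4 + x^5 - x^6
bracket: A^-15 - A^-11 + A^-7 - 2A^-3 + A - A^5, w = +3
1 component, writhe +3, over 13 crossings
det 7, colorings 3 of 3^13 — not tricolorable
observation: V spans 5 powers of x: at least 5 crossings in any diagram


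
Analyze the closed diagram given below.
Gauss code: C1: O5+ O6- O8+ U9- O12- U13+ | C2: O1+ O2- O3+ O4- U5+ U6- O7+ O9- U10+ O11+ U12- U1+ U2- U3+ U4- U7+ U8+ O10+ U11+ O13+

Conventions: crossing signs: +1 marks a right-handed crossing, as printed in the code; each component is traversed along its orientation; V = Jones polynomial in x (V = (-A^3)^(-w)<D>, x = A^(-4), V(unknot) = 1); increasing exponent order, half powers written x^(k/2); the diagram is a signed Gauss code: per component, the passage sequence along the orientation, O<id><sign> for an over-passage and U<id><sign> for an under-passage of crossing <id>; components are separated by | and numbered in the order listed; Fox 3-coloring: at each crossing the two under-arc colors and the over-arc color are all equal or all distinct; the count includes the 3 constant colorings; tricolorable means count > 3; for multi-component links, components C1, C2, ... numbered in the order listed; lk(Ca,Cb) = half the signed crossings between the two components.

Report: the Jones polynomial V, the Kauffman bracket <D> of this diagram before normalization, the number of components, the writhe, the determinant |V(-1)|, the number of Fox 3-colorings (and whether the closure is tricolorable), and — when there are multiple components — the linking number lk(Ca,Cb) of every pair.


Jones polynomial: V(x) = -x^(1/2) - x^(3/2) - x^(5/2) + x^(9/2)
<D> = -A^-9 + A^-1 + A^3 + A^7; writhe +3
components 2, writhe +3 (13 crossings)
linking number lk(C1,C2) = 0
3-colorings: 27 of 3^13, det 0 — tricolorable
note: |V(-1)| = 0: so tricolorable, since 3 divides 0


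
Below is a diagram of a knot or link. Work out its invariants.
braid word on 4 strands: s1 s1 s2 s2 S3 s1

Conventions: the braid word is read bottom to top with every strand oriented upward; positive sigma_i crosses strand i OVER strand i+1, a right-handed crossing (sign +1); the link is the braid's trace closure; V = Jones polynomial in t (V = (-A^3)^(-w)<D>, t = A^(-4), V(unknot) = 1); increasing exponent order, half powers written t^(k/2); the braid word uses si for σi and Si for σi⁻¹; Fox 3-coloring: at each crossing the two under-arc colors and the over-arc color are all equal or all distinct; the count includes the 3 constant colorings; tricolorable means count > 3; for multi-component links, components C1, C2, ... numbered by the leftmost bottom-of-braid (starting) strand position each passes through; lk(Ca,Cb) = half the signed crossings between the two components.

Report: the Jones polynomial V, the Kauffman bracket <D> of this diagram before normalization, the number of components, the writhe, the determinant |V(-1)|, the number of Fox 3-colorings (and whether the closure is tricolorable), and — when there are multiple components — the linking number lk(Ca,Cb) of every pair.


V(t) = -t^(3/2) - 2t^(7/2) + t^(9/2) - t^(11/2) + t^(13/2)
bracket: A^-14 - A^-10 + A^-6 - 2A^-2 - A^6, w = +4
2 components, writhe +4, over 6 crossings
lk(C1,C2) = +1
det 6, colorings 9 of 3^6 — tricolorable
observation: the 1 component pair carries total linking +1


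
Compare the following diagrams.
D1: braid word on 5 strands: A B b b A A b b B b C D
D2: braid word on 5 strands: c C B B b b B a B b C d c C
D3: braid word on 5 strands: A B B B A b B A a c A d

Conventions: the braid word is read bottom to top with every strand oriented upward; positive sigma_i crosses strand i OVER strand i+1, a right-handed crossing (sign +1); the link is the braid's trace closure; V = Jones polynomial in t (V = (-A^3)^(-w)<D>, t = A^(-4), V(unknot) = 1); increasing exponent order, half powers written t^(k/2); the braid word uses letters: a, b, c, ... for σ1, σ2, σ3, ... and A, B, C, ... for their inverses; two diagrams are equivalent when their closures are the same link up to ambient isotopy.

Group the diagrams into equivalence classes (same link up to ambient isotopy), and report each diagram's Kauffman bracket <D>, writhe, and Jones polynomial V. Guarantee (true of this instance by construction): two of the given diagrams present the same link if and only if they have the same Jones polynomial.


classes: {D1} | {D2} | {D3}
V(D1) = -t^-3 + 2t^-2 - 2t^-1 + 3 - 2t + 2t^2 - t^3  [12 crossings, <D> = -A^-18 + 2A^-14 - 2A^-10 + 3A^-6 - 2A^-2 + 2A^2 - A^6, w = -2]
V(D2) = 1  [14 crossings, <D> = 1, w = 0]
V(D3) = t^-8 - 2t^-7 + t^-6 - 2t^-5 + 2t^-4 + t^-2  (w -4, c 12, <D> = A^-4 + 2A^4 - 2A^8 + A^12 - 2A^16 + A^20)
insight: comparing 3 Jones polynomials yields 3 groups


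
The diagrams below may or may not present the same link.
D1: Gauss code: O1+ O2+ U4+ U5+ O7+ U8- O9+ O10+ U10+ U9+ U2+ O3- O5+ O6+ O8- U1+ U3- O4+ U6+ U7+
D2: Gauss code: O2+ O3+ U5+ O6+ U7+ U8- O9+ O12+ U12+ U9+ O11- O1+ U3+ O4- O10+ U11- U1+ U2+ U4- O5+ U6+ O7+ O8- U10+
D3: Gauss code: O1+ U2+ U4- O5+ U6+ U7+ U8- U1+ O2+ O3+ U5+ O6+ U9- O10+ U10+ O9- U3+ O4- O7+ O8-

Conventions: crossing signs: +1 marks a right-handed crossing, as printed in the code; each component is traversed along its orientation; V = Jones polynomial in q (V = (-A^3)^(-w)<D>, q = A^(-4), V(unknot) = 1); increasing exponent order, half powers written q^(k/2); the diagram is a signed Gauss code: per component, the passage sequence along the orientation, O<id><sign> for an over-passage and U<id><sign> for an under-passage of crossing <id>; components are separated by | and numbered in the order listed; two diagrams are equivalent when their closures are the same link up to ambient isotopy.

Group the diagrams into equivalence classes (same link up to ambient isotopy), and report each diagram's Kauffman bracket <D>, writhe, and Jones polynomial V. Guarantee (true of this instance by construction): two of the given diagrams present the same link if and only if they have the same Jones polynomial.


equivalence classes: {D1, D2, D3}
D1 (bracket -A^-6 + A^-2 - A^2 + 2A^6 - A^10 + A^14; 10 crossings at w = +6): V = q - q^2 + 2q^3 - q^4 + q^5 - q^6
V(D2) = q - q^2 + 2q^3 - q^4 + q^5 - q^6  (w +6, c 12, <D> = -A^-6 + A^-2 - A^2 + 2A^6 - A^10 + A^14)
D3 (bracket -A^-12 + A^-8 - A^-4 + 2 - A^4 + A^8; 10 crossings at w = +4): V = q - q^2 + 2q^3 - q^4 + q^5 - q^6
key observation: all 3 diagrams share one V(q), hence one class


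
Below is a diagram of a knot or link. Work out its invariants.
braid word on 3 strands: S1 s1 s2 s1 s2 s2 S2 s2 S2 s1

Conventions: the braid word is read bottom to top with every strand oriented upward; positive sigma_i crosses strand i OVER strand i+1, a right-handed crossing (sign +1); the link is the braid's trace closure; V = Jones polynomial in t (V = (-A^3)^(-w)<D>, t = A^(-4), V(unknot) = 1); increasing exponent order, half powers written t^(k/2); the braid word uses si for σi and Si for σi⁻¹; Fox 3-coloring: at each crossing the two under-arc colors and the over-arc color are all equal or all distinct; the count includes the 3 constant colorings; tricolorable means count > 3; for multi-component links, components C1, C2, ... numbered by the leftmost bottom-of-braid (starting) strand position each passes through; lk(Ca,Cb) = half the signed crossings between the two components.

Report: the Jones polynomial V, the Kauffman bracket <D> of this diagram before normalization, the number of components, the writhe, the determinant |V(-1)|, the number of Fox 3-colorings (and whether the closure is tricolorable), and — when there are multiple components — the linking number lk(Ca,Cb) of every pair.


V(t) = t + t^3 - t^4
bracket: -A^-4 + 1 + A^8, w = +4
1 component, writhe +4, over 10 crossings
det 3, colorings 9 of 3^10 — tricolorable
observation: free reduction leaves σ2 σ1 σ2 σ1 of the original 10 letters


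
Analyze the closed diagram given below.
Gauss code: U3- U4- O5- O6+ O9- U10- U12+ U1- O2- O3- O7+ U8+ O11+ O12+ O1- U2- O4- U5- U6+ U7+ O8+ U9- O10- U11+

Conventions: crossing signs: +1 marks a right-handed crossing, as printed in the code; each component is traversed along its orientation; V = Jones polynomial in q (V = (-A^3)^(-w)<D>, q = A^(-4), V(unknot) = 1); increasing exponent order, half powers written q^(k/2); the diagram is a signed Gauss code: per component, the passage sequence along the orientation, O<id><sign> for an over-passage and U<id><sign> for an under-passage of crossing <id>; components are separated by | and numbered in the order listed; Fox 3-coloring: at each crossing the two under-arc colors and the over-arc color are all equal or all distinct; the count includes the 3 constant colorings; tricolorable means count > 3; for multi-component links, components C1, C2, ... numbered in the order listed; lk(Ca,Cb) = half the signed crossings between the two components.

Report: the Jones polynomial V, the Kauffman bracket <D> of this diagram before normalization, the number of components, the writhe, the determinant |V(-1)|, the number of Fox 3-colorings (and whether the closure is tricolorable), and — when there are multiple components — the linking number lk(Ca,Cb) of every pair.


Jones polynomial: V(q) = -q^-4 + q^-3 + q^-1
<D> = A^-2 + A^6 - A^10; writhe -2
components 1, writhe -2 (12 crossings)
3-colorings: 9 of 3^12, det 3 — tricolorable
note: V spans 3 powers of q: at least 3 crossings in any diagram
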